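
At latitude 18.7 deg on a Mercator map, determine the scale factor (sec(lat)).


SF = 1 / cos(18.7) = 1 / 0.94721 = 1.056

1.056


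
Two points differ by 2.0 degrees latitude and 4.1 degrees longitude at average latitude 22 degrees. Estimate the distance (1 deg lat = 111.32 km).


dlat_km = 2.0 * 111.32 = 222.64
dlon_km = 4.1 * 111.32 * cos(22) ≈ 423.178
dist = sqrt(222.64^2 + 423.178^2) ≈ 478.2 km

478.2 km


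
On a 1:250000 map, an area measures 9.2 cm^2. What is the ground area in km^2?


ground_area = 9.2 * (250000/100)^2 = 57500000.0 m^2 = 57.5 km^2

57.5 km^2


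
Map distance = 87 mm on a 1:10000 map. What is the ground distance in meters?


ground = 87 mm * 10000 / 1000 = 870.0 m

870.0 m


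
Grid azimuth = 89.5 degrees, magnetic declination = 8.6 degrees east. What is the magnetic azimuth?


magnetic azimuth = grid azimuth - declination (east +ve)
mag_az = 89.5 - 8.6 = 80.9 degrees

80.9 degrees


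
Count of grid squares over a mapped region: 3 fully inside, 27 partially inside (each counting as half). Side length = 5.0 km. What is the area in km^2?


effective squares = 3 + 27 * 0.5 = 16.5
area = 16.5 * 25.0 = 412.5 km^2

412.5 km^2


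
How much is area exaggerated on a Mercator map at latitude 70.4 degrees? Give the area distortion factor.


area_distortion = 1/cos^2(70.4) = 8.887

8.887


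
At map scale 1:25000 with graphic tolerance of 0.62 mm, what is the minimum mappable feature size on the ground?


ground = 0.62 mm * 25000 / 1000 = 15.5 m

15.5 m


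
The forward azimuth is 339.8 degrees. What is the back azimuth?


back azimuth = (339.8 + 180) mod 360 = 159.8 degrees

159.8 degrees


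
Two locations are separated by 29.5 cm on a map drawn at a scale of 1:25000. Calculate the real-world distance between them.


ground = 29.5 cm * 25000 / 100 = 7375.0 m = 7.375 km

7.375 km


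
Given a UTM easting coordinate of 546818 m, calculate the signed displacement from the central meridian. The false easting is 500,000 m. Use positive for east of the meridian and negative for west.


displacement = 546818 - 500000 = 46818 m

46818 m


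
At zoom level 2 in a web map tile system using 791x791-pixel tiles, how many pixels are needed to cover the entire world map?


tiles per axis = 2^2 = 4
total tiles = 4^2 = 16
pixels per axis = 4 * 791 = 3164
total pixels = 3164^2 = 10010896

10010896 pixels


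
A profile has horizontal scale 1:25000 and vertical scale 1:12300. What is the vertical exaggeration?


VE = horizontal_scale / vertical_scale = 25000 / 12300 ≈ 2.0

2.0x


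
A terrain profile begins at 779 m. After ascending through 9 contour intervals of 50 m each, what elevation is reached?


elevation = 779 + 9 * 50 = 1229 m

1229 m


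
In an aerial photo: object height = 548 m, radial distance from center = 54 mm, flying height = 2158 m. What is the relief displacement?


d = h * r / H = 548 * 54 / 2158 = 13.71 mm

13.71 mm


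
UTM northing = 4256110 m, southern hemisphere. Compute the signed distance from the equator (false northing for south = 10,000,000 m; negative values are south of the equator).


For southern: actual = 4256110 - 10000000 = -5743890 m

-5743890 m


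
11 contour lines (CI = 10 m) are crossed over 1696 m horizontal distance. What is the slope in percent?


elevation change = 11 * 10 = 110 m
slope = 110 / 1696 * 100 = 6.5%

6.5%


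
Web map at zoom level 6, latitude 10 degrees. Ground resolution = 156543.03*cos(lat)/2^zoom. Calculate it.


res = 156543.03 * cos(10) / 2^6 = 156543.03 * 0.98480775 / 64 = 2408.82 m/pixel

2408.82 m/pixel


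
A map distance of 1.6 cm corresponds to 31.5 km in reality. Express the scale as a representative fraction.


ground = 31.5 km = 3150000 cm; RF denominator = ground / map = 3150000 / 1.6 = 1968750; RF = 1:1968750

1:1968750


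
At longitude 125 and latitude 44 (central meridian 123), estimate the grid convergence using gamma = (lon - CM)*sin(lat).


gamma = (125 - 123) * sin(44) = 2 * 0.694658 = 1.389 degrees

1.389 degrees


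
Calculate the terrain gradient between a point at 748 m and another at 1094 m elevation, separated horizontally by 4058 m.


gradient = (1094 - 748) / 4058 = 346 / 4058 = 0.0853

0.0853


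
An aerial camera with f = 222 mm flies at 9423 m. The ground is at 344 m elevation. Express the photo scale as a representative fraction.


scale = f / (H - h) = 222 mm / 9079 m = 222 / 9079000 = 1:40896

1:40896


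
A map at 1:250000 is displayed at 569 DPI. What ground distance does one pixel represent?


pixel_cm = 2.54 / 569 ≈ 0.004464 cm
ground = pixel_cm * 250000 / 100 = 2.54 * 250000 / (569 * 100) = 635000 / 56900 ≈ 11.16 m

11.16 m


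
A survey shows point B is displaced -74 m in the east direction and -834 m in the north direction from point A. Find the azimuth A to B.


az = atan2(-74, -834) = -174.9 deg
adjusted to 0-360: 185.1 degrees

185.1 degrees


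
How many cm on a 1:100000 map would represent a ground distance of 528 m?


map_cm = 528 * 100 / 100000 = 0.528 cm ≈ 0.53 cm

0.53 cm


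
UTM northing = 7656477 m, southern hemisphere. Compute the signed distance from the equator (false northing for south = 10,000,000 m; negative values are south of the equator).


For southern: actual = 7656477 - 10000000 = -2343523 m

-2343523 m


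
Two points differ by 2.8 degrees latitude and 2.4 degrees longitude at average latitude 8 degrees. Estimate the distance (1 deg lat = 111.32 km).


dlat_km = 2.8 * 111.32 = 311.696
dlon_km = 2.4 * 111.32 * cos(8) ≈ 264.568
dist = sqrt(311.696^2 + 264.568^2) ≈ 408.8 km

408.8 km


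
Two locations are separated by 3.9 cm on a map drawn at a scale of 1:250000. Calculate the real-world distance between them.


ground = 3.9 cm * 250000 / 100 = 9750.0 m = 9.75 km

9.75 km


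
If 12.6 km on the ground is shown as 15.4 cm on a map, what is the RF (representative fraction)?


ground = 12.6 km = 1260000 cm; RF denominator = ground / map = 1260000 / 15.4 ≈ 81818; RF = 1:81818

1:81818


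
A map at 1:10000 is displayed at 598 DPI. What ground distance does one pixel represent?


pixel_cm = 2.54 / 598 ≈ 0.004247 cm
ground = pixel_cm * 10000 / 100 = 2.54 * 10000 / (598 * 100) = 25400 / 59800 ≈ 0.42 m

0.42 m


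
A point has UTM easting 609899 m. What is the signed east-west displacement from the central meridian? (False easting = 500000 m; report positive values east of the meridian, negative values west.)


displacement = 609899 - 500000 = 109899 m

109899 m


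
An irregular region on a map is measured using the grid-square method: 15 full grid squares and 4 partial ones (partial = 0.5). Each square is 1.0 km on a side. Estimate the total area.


effective squares = 15 + 4 * 0.5 = 17.0
area = 17.0 * 1.0 = 17.0 km^2

17.0 km^2


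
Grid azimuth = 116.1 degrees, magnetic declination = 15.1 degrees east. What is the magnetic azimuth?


magnetic azimuth = grid azimuth - declination (east +ve)
mag_az = 116.1 - 15.1 = 101.0 degrees

101.0 degrees


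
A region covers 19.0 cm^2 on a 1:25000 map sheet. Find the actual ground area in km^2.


ground_area = 19.0 * (25000/100)^2 = 1187500.0 m^2 = 1.1875 km^2 ≈ 1.188 km^2

1.188 km^2


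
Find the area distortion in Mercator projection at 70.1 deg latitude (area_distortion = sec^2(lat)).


area_distortion = 1/cos^2(70.1) = 8.631

8.631


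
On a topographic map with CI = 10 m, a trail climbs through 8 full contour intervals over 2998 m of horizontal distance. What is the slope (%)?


elevation change = 8 * 10 = 80 m
slope = 80 / 2998 * 100 = 2.7%

2.7%


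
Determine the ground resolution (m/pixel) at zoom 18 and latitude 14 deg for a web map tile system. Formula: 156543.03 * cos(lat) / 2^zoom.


res = 156543.03 * cos(14) / 2^18 = 156543.03 * 0.97029573 / 262144 = 0.58 m/pixel

0.58 m/pixel


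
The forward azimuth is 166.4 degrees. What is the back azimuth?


back azimuth = (166.4 + 180) mod 360 = 346.4 degrees

346.4 degrees


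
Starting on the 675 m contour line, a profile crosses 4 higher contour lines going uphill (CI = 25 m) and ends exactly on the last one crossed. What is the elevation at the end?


elevation = 675 + 4 * 25 = 775 m

775 m


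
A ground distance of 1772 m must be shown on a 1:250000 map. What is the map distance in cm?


map_cm = 1772 * 100 / 250000 = 0.7088 cm ≈ 0.71 cm

0.71 cm


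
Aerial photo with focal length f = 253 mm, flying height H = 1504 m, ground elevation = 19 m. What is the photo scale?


scale = f / (H - h) = 253 mm / 1485 m = 253 / 1485000 = 1:5870

1:5870


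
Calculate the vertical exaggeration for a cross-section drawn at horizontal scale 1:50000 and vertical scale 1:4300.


VE = horizontal_scale / vertical_scale = 50000 / 4300 ≈ 11.6

11.6x


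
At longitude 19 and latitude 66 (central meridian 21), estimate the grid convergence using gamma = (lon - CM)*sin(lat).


gamma = (19 - 21) * sin(66) = -2 * 0.913545 = -1.827 degrees

-1.827 degrees


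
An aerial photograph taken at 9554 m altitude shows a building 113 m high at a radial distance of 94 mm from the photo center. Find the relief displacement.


d = h * r / H = 113 * 94 / 9554 = 1.11 mm

1.11 mm


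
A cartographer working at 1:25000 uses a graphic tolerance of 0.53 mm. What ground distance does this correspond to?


ground = 0.53 mm * 25000 / 1000 = 13.25 m

13.25 m


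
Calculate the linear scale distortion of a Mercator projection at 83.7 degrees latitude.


SF = 1 / cos(83.7) = 1 / 0.109734 = 9.113

9.113


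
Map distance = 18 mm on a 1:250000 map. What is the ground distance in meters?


ground = 18 mm * 250000 / 1000 = 4500.0 m

4500.0 m


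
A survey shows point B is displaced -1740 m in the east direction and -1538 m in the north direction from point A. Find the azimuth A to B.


az = atan2(-1740, -1538) = -131.5 deg
adjusted to 0-360: 228.5 degrees

228.5 degrees


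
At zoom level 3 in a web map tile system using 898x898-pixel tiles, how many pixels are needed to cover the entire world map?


tiles per axis = 2^3 = 8
total tiles = 8^2 = 64
pixels per axis = 8 * 898 = 7184
total pixels = 7184^2 = 51609856

51609856 pixels


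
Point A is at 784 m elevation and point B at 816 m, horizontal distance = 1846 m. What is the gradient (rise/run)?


gradient = (816 - 784) / 1846 = 32 / 1846 = 0.0173

0.0173


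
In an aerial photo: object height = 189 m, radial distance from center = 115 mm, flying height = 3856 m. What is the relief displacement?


d = h * r / H = 189 * 115 / 3856 = 5.64 mm

5.64 mm


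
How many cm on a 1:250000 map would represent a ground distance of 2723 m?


map_cm = 2723 * 100 / 250000 = 1.0892 cm ≈ 1.09 cm

1.09 cm


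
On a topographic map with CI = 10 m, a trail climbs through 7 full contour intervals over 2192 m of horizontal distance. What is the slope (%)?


elevation change = 7 * 10 = 70 m
slope = 70 / 2192 * 100 = 3.2%

3.2%


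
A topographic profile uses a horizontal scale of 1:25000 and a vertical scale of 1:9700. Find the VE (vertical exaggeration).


VE = horizontal_scale / vertical_scale = 25000 / 9700 ≈ 2.6

2.6x


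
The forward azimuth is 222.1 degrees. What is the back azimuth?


back azimuth = (222.1 + 180) mod 360 = 42.1 degrees

42.1 degrees


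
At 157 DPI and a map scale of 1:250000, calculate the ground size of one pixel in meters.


pixel_cm = 2.54 / 157 ≈ 0.016178 cm
ground = pixel_cm * 250000 / 100 = 2.54 * 250000 / (157 * 100) = 635000 / 15700 ≈ 40.45 m

40.45 m


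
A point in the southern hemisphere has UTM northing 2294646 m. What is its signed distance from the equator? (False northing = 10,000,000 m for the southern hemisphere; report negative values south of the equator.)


For southern: actual = 2294646 - 10000000 = -7705354 m

-7705354 m


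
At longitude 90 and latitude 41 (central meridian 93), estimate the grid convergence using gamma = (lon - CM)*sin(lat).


gamma = (90 - 93) * sin(41) = -3 * 0.656059 = -1.968 degrees

-1.968 degrees


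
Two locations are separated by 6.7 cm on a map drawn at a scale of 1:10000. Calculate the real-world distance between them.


ground = 6.7 cm * 10000 / 100 = 670.0 m

670.0 m


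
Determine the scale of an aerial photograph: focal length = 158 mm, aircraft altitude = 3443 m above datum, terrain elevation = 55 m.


scale = f / (H - h) = 158 mm / 3388 m = 158 / 3388000 = 1:21443

1:21443


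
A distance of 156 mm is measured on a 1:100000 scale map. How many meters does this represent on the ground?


ground = 156 mm * 100000 / 1000 = 15600.0 m

15600.0 m


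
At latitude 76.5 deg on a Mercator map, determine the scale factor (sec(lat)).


SF = 1 / cos(76.5) = 1 / 0.233445 = 4.284

4.284


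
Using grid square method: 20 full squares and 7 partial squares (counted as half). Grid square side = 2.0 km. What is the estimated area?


effective squares = 20 + 7 * 0.5 = 23.5
area = 23.5 * 4.0 = 94.0 km^2

94.0 km^2


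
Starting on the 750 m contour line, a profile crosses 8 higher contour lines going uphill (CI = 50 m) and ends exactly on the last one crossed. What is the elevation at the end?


elevation = 750 + 8 * 50 = 1150 m

1150 m


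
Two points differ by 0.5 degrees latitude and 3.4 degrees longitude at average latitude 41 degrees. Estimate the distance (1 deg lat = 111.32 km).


dlat_km = 0.5 * 111.32 = 55.66
dlon_km = 3.4 * 111.32 * cos(41) ≈ 285.649
dist = sqrt(55.66^2 + 285.649^2) ≈ 291.0 km

291.0 km


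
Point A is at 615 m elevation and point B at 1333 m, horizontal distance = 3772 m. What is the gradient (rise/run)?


gradient = (1333 - 615) / 3772 = 718 / 3772 = 0.1903

0.1903


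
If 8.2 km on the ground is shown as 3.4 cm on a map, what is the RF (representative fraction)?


ground = 8.2 km = 820000 cm; RF denominator = ground / map = 820000 / 3.4 ≈ 241176; RF = 1:241176

1:241176


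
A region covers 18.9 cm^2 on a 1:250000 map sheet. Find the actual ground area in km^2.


ground_area = 18.9 * (250000/100)^2 = 118125000.0 m^2 = 118.125 km^2

118.125 km^2


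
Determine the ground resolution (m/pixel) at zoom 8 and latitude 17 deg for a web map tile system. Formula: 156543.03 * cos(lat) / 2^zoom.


res = 156543.03 * cos(17) / 2^8 = 156543.03 * 0.95630476 / 256 = 584.78 m/pixel

584.78 m/pixel


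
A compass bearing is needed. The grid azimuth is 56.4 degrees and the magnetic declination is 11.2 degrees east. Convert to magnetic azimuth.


magnetic azimuth = grid azimuth - declination (east +ve)
mag_az = 56.4 - 11.2 = 45.2 degrees

45.2 degrees


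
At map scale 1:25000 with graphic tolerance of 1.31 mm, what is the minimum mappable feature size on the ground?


ground = 1.31 mm * 25000 / 1000 = 32.75 m

32.75 m


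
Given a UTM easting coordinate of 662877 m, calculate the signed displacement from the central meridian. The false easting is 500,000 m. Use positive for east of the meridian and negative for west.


displacement = 662877 - 500000 = 162877 m

162877 m


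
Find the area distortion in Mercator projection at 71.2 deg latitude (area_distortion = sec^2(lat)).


area_distortion = 1/cos^2(71.2) = 9.629

9.629


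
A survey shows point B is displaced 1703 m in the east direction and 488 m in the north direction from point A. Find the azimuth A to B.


az = atan2(1703, 488) = 74.0 deg
adjusted to 0-360: 74.0 degrees

74.0 degrees


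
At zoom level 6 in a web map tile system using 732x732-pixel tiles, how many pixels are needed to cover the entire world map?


tiles per axis = 2^6 = 64
total tiles = 64^2 = 4096
pixels per axis = 64 * 732 = 46848
total pixels = 46848^2 = 2194735104

2194735104 pixels


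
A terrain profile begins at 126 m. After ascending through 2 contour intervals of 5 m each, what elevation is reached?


elevation = 126 + 2 * 5 = 136 m

136 m


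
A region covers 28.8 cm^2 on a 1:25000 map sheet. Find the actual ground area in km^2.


ground_area = 28.8 * (25000/100)^2 = 1800000.0 m^2 = 1.8 km^2

1.8 km^2


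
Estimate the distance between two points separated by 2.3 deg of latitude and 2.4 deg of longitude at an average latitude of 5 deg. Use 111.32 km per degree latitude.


dlat_km = 2.3 * 111.32 = 256.036
dlon_km = 2.4 * 111.32 * cos(5) ≈ 266.151
dist = sqrt(256.036^2 + 266.151^2) ≈ 369.3 km

369.3 km


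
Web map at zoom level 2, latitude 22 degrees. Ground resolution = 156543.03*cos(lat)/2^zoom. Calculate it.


res = 156543.03 * cos(22) / 2^2 = 156543.03 * 0.92718385 / 4 = 36286.04 m/pixel

36286.04 m/pixel


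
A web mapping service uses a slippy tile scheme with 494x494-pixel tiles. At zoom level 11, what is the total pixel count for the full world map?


tiles per axis = 2^11 = 2048
total tiles = 2048^2 = 4194304
pixels per axis = 2048 * 494 = 1011712
total pixels = 1011712^2 = 1023561170944

1023561170944 pixels


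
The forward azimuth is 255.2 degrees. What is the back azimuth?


back azimuth = (255.2 + 180) mod 360 = 75.2 degrees

75.2 degrees


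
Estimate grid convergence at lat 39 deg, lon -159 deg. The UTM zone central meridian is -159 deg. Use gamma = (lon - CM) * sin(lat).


gamma = (-159 - -159) * sin(39) = 0 * 0.62932 = 0.0 degrees

0.0 degrees


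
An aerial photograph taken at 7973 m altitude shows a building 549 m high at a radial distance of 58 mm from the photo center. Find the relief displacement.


d = h * r / H = 549 * 58 / 7973 = 3.99 mm

3.99 mm


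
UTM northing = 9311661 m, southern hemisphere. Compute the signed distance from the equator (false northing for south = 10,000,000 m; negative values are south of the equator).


For southern: actual = 9311661 - 10000000 = -688339 m

-688339 m


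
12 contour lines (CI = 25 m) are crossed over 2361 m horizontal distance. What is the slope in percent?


elevation change = 12 * 25 = 300 m
slope = 300 / 2361 * 100 = 12.7%

12.7%


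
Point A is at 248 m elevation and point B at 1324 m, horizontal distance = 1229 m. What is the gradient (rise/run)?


gradient = (1324 - 248) / 1229 = 1076 / 1229 = 0.8755

0.8755


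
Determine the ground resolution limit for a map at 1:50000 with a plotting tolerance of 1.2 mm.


ground = 1.2 mm * 50000 / 1000 = 60.0 m

60.0 m


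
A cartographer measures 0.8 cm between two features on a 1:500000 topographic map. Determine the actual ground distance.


ground = 0.8 cm * 500000 / 100 = 4000.0 m = 4.0 km

4.0 km


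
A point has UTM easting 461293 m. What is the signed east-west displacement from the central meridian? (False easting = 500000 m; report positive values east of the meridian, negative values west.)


displacement = 461293 - 500000 = -38707 m

-38707 m


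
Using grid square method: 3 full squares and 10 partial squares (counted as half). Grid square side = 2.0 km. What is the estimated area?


effective squares = 3 + 10 * 0.5 = 8.0
area = 8.0 * 4.0 = 32.0 km^2

32.0 km^2


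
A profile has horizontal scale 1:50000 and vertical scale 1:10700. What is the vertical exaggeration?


VE = horizontal_scale / vertical_scale = 50000 / 10700 ≈ 4.7

4.7x


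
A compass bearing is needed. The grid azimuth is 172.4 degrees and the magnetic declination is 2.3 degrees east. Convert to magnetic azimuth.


magnetic azimuth = grid azimuth - declination (east +ve)
mag_az = 172.4 - 2.3 = 170.1 degrees

170.1 degrees


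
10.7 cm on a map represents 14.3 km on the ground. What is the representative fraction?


ground = 14.3 km = 1430000 cm; RF denominator = ground / map = 1430000 / 10.7 ≈ 133645; RF = 1:133645

1:133645


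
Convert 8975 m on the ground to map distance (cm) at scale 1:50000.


map_cm = 8975 * 100 / 50000 = 17.95 cm

17.95 cm


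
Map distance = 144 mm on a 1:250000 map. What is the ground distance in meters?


ground = 144 mm * 250000 / 1000 = 36000.0 m

36000.0 m


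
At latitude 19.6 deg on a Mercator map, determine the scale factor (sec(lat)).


SF = 1 / cos(19.6) = 1 / 0.942057 = 1.062

1.062


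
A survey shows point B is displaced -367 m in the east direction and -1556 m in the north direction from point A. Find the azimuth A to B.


az = atan2(-367, -1556) = -166.7 deg
adjusted to 0-360: 193.3 degrees

193.3 degrees


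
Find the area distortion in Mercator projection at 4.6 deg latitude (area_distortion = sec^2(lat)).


area_distortion = 1/cos^2(4.6) = 1.006

1.006


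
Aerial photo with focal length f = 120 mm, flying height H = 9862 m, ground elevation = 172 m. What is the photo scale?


scale = f / (H - h) = 120 mm / 9690 m = 120 / 9690000 = 1:80750

1:80750


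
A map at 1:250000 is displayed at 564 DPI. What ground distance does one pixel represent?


pixel_cm = 2.54 / 564 ≈ 0.004504 cm
ground = pixel_cm * 250000 / 100 = 2.54 * 250000 / (564 * 100) = 635000 / 56400 ≈ 11.26 m

11.26 m


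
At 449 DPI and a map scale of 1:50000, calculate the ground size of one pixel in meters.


pixel_cm = 2.54 / 449 ≈ 0.005657 cm
ground = pixel_cm * 50000 / 100 = 2.54 * 50000 / (449 * 100) = 127000 / 44900 ≈ 2.83 m

2.83 m


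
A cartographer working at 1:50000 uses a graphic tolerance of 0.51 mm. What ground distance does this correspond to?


ground = 0.51 mm * 50000 / 1000 = 25.5 m

25.5 m


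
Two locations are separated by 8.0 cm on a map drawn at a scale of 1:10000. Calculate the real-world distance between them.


ground = 8.0 cm * 10000 / 100 = 800.0 m

800.0 m


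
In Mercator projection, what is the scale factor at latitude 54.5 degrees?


SF = 1 / cos(54.5) = 1 / 0.580703 = 1.722

1.722


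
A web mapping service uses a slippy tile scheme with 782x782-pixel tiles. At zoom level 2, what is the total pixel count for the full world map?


tiles per axis = 2^2 = 4
total tiles = 4^2 = 16
pixels per axis = 4 * 782 = 3128
total pixels = 3128^2 = 9784384

9784384 pixels


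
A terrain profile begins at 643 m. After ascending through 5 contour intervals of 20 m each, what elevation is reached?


elevation = 643 + 5 * 20 = 743 m

743 m


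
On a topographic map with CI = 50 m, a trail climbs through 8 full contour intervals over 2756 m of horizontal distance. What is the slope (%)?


elevation change = 8 * 50 = 400 m
slope = 400 / 2756 * 100 = 14.5%

14.5%


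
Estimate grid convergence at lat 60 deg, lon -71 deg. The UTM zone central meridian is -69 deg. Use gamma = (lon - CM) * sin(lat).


gamma = (-71 - -69) * sin(60) = -2 * 0.866025 = -1.732 degrees

-1.732 degrees


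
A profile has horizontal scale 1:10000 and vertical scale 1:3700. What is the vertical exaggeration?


VE = horizontal_scale / vertical_scale = 10000 / 3700 ≈ 2.7

2.7x


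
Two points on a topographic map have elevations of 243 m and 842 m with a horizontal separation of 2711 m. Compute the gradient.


gradient = (842 - 243) / 2711 = 599 / 2711 = 0.221

0.221


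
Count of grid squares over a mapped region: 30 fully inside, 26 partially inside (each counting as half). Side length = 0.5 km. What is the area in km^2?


effective squares = 30 + 26 * 0.5 = 43.0
area = 43.0 * 0.25 = 10.75 km^2

10.75 km^2


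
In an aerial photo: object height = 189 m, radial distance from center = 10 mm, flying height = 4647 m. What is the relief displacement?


d = h * r / H = 189 * 10 / 4647 = 0.41 mm

0.41 mm


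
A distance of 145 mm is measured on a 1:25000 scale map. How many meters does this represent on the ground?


ground = 145 mm * 25000 / 1000 = 3625.0 m

3625.0 m


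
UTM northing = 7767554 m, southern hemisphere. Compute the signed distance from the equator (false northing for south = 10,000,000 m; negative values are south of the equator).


For southern: actual = 7767554 - 10000000 = -2232446 m

-2232446 m


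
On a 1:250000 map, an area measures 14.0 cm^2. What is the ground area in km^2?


ground_area = 14.0 * (250000/100)^2 = 87500000.0 m^2 = 87.5 km^2

87.5 km^2


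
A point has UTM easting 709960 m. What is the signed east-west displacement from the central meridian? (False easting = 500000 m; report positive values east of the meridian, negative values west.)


displacement = 709960 - 500000 = 209960 m

209960 m


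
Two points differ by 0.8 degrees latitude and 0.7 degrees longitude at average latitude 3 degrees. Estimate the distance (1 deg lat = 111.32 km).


dlat_km = 0.8 * 111.32 = 89.056
dlon_km = 0.7 * 111.32 * cos(3) ≈ 77.817
dist = sqrt(89.056^2 + 77.817^2) ≈ 118.3 km

118.3 km


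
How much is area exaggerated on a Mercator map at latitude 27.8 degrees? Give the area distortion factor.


area_distortion = 1/cos^2(27.8) = 1.278

1.278


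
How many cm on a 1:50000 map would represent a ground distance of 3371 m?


map_cm = 3371 * 100 / 50000 = 6.742 cm ≈ 6.74 cm

6.74 cm


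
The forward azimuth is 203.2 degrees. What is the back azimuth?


back azimuth = (203.2 + 180) mod 360 = 23.2 degrees

23.2 degrees


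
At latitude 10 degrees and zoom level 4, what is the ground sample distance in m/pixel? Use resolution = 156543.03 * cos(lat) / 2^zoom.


res = 156543.03 * cos(10) / 2^4 = 156543.03 * 0.98480775 / 16 = 9635.3 m/pixel

9635.3 m/pixel


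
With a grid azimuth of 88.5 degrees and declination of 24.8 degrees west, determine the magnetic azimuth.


magnetic azimuth = grid azimuth - declination (east +ve)
mag_az = 88.5 - -24.8 = 113.3 degrees

113.3 degrees


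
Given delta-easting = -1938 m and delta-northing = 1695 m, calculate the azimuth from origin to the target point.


az = atan2(-1938, 1695) = -48.8 deg
adjusted to 0-360: 311.2 degrees

311.2 degrees


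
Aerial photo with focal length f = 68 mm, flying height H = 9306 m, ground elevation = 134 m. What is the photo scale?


scale = f / (H - h) = 68 mm / 9172 m = 68 / 9172000 = 1:134882

1:134882


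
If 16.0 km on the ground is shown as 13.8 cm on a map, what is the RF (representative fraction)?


ground = 16.0 km = 1600000 cm; RF denominator = ground / map = 1600000 / 13.8 ≈ 115942; RF = 1:115942

1:115942


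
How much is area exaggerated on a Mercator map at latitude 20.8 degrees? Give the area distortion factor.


area_distortion = 1/cos^2(20.8) = 1.144

1.144


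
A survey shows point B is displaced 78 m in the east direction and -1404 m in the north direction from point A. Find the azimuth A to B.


az = atan2(78, -1404) = 176.8 deg
adjusted to 0-360: 176.8 degrees

176.8 degrees


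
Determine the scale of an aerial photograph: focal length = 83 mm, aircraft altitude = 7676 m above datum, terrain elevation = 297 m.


scale = f / (H - h) = 83 mm / 7379 m = 83 / 7379000 = 1:88904

1:88904


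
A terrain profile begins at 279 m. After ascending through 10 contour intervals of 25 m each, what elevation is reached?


elevation = 279 + 10 * 25 = 529 m

529 m


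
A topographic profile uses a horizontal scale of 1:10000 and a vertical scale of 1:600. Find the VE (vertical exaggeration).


VE = horizontal_scale / vertical_scale = 10000 / 600 ≈ 16.7

16.7x


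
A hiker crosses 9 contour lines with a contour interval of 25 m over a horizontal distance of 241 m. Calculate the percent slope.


elevation change = 9 * 25 = 225 m
slope = 225 / 241 * 100 = 93.4%

93.4%


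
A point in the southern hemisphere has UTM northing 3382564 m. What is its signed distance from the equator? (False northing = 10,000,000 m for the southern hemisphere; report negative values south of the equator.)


For southern: actual = 3382564 - 10000000 = -6617436 m

-6617436 m


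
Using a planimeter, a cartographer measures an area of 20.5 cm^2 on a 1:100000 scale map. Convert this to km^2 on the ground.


ground_area = 20.5 * (100000/100)^2 = 20500000.0 m^2 = 20.5 km^2

20.5 km^2


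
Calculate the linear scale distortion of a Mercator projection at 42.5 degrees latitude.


SF = 1 / cos(42.5) = 1 / 0.737277 = 1.356

1.356


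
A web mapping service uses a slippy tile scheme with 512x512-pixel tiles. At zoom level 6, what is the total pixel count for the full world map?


tiles per axis = 2^6 = 64
total tiles = 64^2 = 4096
pixels per axis = 64 * 512 = 32768
total pixels = 32768^2 = 1073741824

1073741824 pixels


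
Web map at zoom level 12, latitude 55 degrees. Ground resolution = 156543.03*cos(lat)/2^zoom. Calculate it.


res = 156543.03 * cos(55) / 2^12 = 156543.03 * 0.57357644 / 4096 = 21.92 m/pixel

21.92 m/pixel


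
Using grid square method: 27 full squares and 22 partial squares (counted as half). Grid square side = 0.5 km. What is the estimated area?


effective squares = 27 + 22 * 0.5 = 38.0
area = 38.0 * 0.25 = 9.5 km^2

9.5 km^2


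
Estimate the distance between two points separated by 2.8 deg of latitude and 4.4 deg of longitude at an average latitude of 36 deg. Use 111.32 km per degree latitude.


dlat_km = 2.8 * 111.32 = 311.696
dlon_km = 4.4 * 111.32 * cos(36) ≈ 396.263
dist = sqrt(311.696^2 + 396.263^2) ≈ 504.2 km

504.2 km


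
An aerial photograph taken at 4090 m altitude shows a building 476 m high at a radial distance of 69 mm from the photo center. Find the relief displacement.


d = h * r / H = 476 * 69 / 4090 = 8.03 mm

8.03 mm


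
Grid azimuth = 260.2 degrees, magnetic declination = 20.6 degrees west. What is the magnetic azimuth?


magnetic azimuth = grid azimuth - declination (east +ve)
mag_az = 260.2 - -20.6 = 280.8 degrees

280.8 degrees


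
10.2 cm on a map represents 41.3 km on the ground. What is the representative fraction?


ground = 41.3 km = 4130000 cm; RF denominator = ground / map = 4130000 / 10.2 ≈ 404902; RF = 1:404902

1:404902


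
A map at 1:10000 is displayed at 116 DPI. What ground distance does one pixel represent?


pixel_cm = 2.54 / 116 ≈ 0.021897 cm
ground = pixel_cm * 10000 / 100 = 2.54 * 10000 / (116 * 100) = 25400 / 11600 ≈ 2.19 m

2.19 m


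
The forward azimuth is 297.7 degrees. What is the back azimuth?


back azimuth = (297.7 + 180) mod 360 = 117.7 degrees

117.7 degrees


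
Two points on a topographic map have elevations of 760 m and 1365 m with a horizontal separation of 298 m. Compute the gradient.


gradient = (1365 - 760) / 298 = 605 / 298 = 2.0302

2.0302


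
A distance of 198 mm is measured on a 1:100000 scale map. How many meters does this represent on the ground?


ground = 198 mm * 100000 / 1000 = 19800.0 m

19800.0 m


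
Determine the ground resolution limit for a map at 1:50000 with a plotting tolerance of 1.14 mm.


ground = 1.14 mm * 50000 / 1000 = 57.0 m

57.0 m


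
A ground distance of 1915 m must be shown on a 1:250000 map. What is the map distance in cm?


map_cm = 1915 * 100 / 250000 = 0.766 cm ≈ 0.77 cm

0.77 cm


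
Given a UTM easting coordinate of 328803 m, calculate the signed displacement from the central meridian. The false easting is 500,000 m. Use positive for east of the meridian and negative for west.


displacement = 328803 - 500000 = -171197 m

-171197 m


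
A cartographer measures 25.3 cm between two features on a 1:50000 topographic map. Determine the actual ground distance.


ground = 25.3 cm * 50000 / 100 = 12650.0 m = 12.65 km

12.65 km


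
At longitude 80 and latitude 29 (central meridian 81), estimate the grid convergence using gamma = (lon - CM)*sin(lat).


gamma = (80 - 81) * sin(29) = -1 * 0.48481 = -0.485 degrees

-0.485 degrees


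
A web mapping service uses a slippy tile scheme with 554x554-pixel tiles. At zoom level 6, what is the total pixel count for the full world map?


tiles per axis = 2^6 = 64
total tiles = 64^2 = 4096
pixels per axis = 64 * 554 = 35456
total pixels = 35456^2 = 1257127936

1257127936 pixels


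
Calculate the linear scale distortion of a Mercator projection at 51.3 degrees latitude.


SF = 1 / cos(51.3) = 1 / 0.625243 = 1.599

1.599


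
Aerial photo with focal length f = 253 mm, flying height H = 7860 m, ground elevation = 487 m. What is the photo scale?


scale = f / (H - h) = 253 mm / 7373 m = 253 / 7373000 = 1:29142

1:29142


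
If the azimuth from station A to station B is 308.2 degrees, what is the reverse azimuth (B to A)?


back azimuth = (308.2 + 180) mod 360 = 128.2 degrees

128.2 degrees


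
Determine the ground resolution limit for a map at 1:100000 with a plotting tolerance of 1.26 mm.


ground = 1.26 mm * 100000 / 1000 = 126.0 m

126.0 m


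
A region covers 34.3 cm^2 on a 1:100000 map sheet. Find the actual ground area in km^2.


ground_area = 34.3 * (100000/100)^2 = 34300000.0 m^2 = 34.3 km^2

34.3 km^2


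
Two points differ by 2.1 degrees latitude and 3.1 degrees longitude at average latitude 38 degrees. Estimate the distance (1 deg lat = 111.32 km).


dlat_km = 2.1 * 111.32 = 233.772
dlon_km = 3.1 * 111.32 * cos(38) ≈ 271.936
dist = sqrt(233.772^2 + 271.936^2) ≈ 358.6 km

358.6 km


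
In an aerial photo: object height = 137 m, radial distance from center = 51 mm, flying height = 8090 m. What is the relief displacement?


d = h * r / H = 137 * 51 / 8090 = 0.86 mm

0.86 mm


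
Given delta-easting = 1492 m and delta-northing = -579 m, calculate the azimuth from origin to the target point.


az = atan2(1492, -579) = 111.2 deg
adjusted to 0-360: 111.2 degrees

111.2 degrees


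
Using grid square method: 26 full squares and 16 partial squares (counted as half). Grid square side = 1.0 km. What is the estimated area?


effective squares = 26 + 16 * 0.5 = 34.0
area = 34.0 * 1.0 = 34.0 km^2

34.0 km^2


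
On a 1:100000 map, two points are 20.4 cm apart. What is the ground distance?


ground = 20.4 cm * 100000 / 100 = 20400.0 m = 20.4 km

20.4 km


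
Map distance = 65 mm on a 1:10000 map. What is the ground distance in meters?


ground = 65 mm * 10000 / 1000 = 650.0 m

650.0 m


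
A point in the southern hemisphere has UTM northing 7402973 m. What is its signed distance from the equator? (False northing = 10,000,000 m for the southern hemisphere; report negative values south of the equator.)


For southern: actual = 7402973 - 10000000 = -2597027 m

-2597027 m


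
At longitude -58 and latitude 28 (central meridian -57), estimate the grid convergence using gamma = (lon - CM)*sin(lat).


gamma = (-58 - -57) * sin(28) = -1 * 0.469472 = -0.469 degrees

-0.469 degrees


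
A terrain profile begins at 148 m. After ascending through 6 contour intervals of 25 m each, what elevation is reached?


elevation = 148 + 6 * 25 = 298 m

298 m


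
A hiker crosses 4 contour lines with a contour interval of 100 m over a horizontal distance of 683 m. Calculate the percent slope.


elevation change = 4 * 100 = 400 m
slope = 400 / 683 * 100 = 58.6%

58.6%


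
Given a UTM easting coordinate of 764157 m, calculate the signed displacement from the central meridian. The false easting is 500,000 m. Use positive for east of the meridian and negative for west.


displacement = 764157 - 500000 = 264157 m

264157 m


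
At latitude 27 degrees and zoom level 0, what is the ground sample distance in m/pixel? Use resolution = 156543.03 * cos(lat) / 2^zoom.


res = 156543.03 * cos(27) / 2^0 = 156543.03 * 0.89100652 / 1 = 139480.86 m/pixel

139480.86 m/pixel


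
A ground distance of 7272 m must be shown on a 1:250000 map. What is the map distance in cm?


map_cm = 7272 * 100 / 250000 = 2.9088 cm ≈ 2.91 cm

2.91 cm


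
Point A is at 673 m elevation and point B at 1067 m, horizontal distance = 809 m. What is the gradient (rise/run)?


gradient = (1067 - 673) / 809 = 394 / 809 = 0.487

0.487


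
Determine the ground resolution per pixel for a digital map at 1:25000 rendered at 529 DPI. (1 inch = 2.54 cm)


pixel_cm = 2.54 / 529 ≈ 0.004802 cm
ground = pixel_cm * 25000 / 100 = 2.54 * 25000 / (529 * 100) = 63500 / 52900 ≈ 1.2 m

1.2 m


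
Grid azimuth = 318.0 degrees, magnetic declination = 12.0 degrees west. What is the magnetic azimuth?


magnetic azimuth = grid azimuth - declination (east +ve)
mag_az = 318.0 - -12.0 = 330.0 degrees

330.0 degrees


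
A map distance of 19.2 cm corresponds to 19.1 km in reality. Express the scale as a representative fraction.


ground = 19.1 km = 1910000 cm; RF denominator = ground / map = 1910000 / 19.2 ≈ 99479; RF = 1:99479

1:99479


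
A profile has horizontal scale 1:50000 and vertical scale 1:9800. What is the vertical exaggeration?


VE = horizontal_scale / vertical_scale = 50000 / 9800 ≈ 5.1

5.1x


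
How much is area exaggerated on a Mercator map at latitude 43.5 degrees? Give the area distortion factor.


area_distortion = 1/cos^2(43.5) = 1.901

1.901


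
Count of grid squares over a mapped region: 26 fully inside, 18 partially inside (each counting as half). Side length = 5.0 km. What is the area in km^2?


effective squares = 26 + 18 * 0.5 = 35.0
area = 35.0 * 25.0 = 875.0 km^2

875.0 km^2


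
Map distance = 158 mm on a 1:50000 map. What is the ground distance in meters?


ground = 158 mm * 50000 / 1000 = 7900.0 m

7900.0 m


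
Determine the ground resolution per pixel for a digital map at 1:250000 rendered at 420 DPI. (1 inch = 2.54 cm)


pixel_cm = 2.54 / 420 ≈ 0.006048 cm
ground = pixel_cm * 250000 / 100 = 2.54 * 250000 / (420 * 100) = 635000 / 42000 ≈ 15.12 m

15.12 m


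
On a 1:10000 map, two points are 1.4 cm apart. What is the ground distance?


ground = 1.4 cm * 10000 / 100 = 140.0 m

140.0 m


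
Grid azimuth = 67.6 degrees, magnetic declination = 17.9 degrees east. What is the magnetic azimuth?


magnetic azimuth = grid azimuth - declination (east +ve)
mag_az = 67.6 - 17.9 = 49.7 degrees

49.7 degrees


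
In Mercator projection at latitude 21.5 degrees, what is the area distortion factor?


area_distortion = 1/cos^2(21.5) = 1.155

1.155


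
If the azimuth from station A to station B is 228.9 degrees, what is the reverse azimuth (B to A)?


back azimuth = (228.9 + 180) mod 360 = 48.9 degrees

48.9 degrees


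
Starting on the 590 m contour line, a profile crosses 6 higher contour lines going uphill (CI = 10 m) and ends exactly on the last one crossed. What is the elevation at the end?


elevation = 590 + 6 * 10 = 650 m

650 m


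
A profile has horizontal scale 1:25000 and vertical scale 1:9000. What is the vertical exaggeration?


VE = horizontal_scale / vertical_scale = 25000 / 9000 ≈ 2.8

2.8x


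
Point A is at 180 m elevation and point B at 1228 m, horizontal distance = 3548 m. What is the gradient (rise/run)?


gradient = (1228 - 180) / 3548 = 1048 / 3548 = 0.2954

0.2954


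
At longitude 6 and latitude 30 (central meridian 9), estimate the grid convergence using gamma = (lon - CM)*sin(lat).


gamma = (6 - 9) * sin(30) = -3 * 0.5 = -1.5 degrees

-1.5 degrees


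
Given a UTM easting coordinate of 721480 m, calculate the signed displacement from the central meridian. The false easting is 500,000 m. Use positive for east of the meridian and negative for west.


displacement = 721480 - 500000 = 221480 m

221480 m


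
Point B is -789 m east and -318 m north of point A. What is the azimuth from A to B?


az = atan2(-789, -318) = -112.0 deg
adjusted to 0-360: 248.0 degrees

248.0 degrees


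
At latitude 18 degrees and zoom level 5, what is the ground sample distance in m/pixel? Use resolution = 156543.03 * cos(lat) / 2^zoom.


res = 156543.03 * cos(18) / 2^5 = 156543.03 * 0.95105652 / 32 = 4652.54 m/pixel

4652.54 m/pixel
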